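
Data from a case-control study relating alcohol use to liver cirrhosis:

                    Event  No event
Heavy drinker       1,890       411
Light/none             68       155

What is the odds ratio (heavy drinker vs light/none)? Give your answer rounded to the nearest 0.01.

10.48

Cells: a = 1890, b = 411, c = 68, d = 155.
OR = (a·d)/(b·c) = (1890 × 155) / (411 × 68) = 292950 / 27948 = 10.48197
The odds of liver cirrhosis are about 10.48 times as high in the heavy drinker group.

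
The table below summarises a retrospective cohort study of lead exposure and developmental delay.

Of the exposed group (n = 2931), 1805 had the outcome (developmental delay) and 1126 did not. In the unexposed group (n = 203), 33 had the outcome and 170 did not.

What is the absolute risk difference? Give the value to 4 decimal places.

From the description: a = 1805, b = 1126, c = 33, d = 170.
Risk in exposed = 1805/2931 = 0.615831; risk in unexposed = 33/203 = 0.162562.
Risk difference = 0.615831 − 0.162562 = 0.453269

0.4533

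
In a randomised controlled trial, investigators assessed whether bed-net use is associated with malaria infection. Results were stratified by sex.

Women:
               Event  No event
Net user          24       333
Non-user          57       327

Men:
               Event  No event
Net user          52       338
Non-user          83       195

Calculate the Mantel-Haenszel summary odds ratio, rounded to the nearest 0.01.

OR_MH = Σ(aᵢdᵢ/nᵢ) / Σ(bᵢcᵢ/nᵢ), where nᵢ is the stratum total.
Stratum 1 (Women): n = 741; a·d/n = 24·327/741 = 10.5911; b·c/n = 333·57/741 = 25.6154
Stratum 2 (Men): n = 668; a·d/n = 52·195/668 = 15.1796; b·c/n = 338·83/668 = 41.9970
OR_MH = (10.5911 + 15.1796) / (25.6154 + 41.9970) = 25.7707 / 67.6124 = 0.38115

0.38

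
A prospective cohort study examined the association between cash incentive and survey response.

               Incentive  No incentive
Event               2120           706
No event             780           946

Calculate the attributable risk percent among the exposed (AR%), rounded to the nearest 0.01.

41.54

Reading the table with exposure as columns: a = 2120 (Incentive, case), b = 780 (Incentive, non-case), c = 706 (No incentive, case), d = 946.
Risk in exposed = 2120/2900 = 0.73103; risk in unexposed = 706/1652 = 0.42736.
RR = 0.73103/0.42736 = 1.71058
AR% = (RR − 1)/RR × 100 = (1.71058 − 1)/1.71058 × 100 = 41.5403%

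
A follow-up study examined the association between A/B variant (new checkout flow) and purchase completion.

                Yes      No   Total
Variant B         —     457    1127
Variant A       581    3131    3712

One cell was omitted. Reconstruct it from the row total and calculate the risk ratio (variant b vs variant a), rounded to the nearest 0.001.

The missing cell is in the exposed row: 1127 − 457 = 670.
So a = 670, b = 457, c = 581, d = 3131.
RR = [a/(a+b)] / [c/(c+d)] = (670/1127) / (581/3712) = 0.59450/0.15652 = 3.79824

3.798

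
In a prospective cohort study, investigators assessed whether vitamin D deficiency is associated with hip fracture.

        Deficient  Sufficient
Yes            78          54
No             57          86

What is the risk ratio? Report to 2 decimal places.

Reading the table with exposure as columns: a = 78 (Deficient, case), b = 57 (Deficient, non-case), c = 54 (Sufficient, case), d = 86.
Risk in exposed = 78/135 = 0.57778; risk in unexposed = 54/140 = 0.38571.
RR = 0.57778 / 0.38571 = 1.49794
The risk among the exposed is 1.50 times that among the unexposed.

1.50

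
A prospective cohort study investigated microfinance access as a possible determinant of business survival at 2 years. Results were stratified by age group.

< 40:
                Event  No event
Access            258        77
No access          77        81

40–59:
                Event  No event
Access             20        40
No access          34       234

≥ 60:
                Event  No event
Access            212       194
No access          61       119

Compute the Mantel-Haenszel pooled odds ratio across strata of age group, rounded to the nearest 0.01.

2.74

OR_MH = Σ(aᵢdᵢ/nᵢ) / Σ(bᵢcᵢ/nᵢ), where nᵢ is the stratum total.
Stratum 1 (< 40): n = 493; a·d/n = 258·81/493 = 42.3895; b·c/n = 77·77/493 = 12.0264
Stratum 2 (40–59): n = 328; a·d/n = 20·234/328 = 14.2683; b·c/n = 40·34/328 = 4.1463
Stratum 3 (≥ 60): n = 586; a·d/n = 212·119/586 = 43.0512; b·c/n = 194·61/586 = 20.1945
OR_MH = (42.3895 + 14.2683 + 43.0512) / (12.0264 + 4.1463 + 20.1945) = 99.7089 / 36.3672 = 2.74172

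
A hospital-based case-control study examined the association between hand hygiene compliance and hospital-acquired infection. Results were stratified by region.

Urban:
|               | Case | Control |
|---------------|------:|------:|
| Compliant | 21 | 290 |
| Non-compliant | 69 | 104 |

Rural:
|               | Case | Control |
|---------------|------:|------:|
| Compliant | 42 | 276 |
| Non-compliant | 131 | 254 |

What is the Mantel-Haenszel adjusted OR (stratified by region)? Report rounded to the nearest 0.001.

OR_MH = Σ(aᵢdᵢ/nᵢ) / Σ(bᵢcᵢ/nᵢ), where nᵢ is the stratum total.
Stratum 1 (Urban): n = 484; a·d/n = 21·104/484 = 4.5124; b·c/n = 290·69/484 = 41.3430
Stratum 2 (Rural): n = 703; a·d/n = 42·254/703 = 15.1750; b·c/n = 276·131/703 = 51.4310
OR_MH = (4.5124 + 15.1750) / (41.3430 + 51.4310) = 19.6874 / 92.7740 = 0.21221

0.212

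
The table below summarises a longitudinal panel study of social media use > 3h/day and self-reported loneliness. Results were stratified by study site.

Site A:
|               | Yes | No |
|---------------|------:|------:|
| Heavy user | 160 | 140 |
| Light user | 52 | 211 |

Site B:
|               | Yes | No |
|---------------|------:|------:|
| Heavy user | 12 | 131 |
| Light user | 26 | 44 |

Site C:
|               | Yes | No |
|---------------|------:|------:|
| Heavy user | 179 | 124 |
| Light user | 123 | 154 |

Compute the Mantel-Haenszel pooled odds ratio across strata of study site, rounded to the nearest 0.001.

OR_MH = Σ(aᵢdᵢ/nᵢ) / Σ(bᵢcᵢ/nᵢ), where nᵢ is the stratum total.
Stratum 1 (Site A): n = 563; a·d/n = 160·211/563 = 59.9645; b·c/n = 140·52/563 = 12.9307
Stratum 2 (Site B): n = 213; a·d/n = 12·44/213 = 2.4789; b·c/n = 131·26/213 = 15.9906
Stratum 3 (Site C): n = 580; a·d/n = 179·154/580 = 47.5276; b·c/n = 124·123/580 = 26.2966
OR_MH = (59.9645 + 2.4789 + 47.5276) / (12.9307 + 15.9906 + 26.2966) = 109.9709 / 55.2179 = 1.99158

1.992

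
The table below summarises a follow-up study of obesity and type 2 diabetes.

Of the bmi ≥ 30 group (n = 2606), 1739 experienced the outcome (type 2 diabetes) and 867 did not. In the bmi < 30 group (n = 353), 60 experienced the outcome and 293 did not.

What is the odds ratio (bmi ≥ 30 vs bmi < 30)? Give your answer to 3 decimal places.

From the description: a = 1739, b = 867, c = 60, d = 293.
OR = (a·d)/(b·c) = (1739 × 293) / (867 × 60) = 509527 / 52020 = 9.79483
The odds of type 2 diabetes are about 9.79 times as high in the bmi ≥ 30 group.

9.795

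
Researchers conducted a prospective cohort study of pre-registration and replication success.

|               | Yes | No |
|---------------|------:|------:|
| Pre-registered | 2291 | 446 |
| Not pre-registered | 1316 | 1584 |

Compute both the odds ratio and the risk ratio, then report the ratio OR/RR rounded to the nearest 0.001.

Cells: a = 2291, b = 446, c = 1316, d = 1584.
OR = (2291·1584)/(446·1316) = 3628944/586936 = 6.18286
Risk in exposed = 2291/2737 = 0.83705; risk in unexposed = 1316/2900 = 0.45379; RR = 1.84456
OR/RR = 6.18286 / 1.84456 = 3.35195
The outcome is not rare, so the OR lies further from 1 than the RR.

3.352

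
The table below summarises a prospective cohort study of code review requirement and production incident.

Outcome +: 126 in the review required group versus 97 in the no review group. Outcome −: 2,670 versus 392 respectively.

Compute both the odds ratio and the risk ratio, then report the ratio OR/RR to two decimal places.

From the description: a = 126, b = 2670, c = 97, d = 392.
OR = (126·392)/(2670·97) = 49392/258990 = 0.19071
Risk in exposed = 126/2796 = 0.04506; risk in unexposed = 97/489 = 0.19836; RR = 0.22718
OR/RR = 0.19071 / 0.22718 = 0.83947
The outcome is not rare, so the OR lies further from 1 than the RR.

0.84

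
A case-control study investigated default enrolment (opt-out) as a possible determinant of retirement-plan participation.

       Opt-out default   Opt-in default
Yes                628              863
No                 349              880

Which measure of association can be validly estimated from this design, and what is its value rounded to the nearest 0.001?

1.835

Reading the table with exposure as columns: a = 628 (Opt-out default, case), b = 349 (Opt-out default, non-case), c = 863 (Opt-in default, case), d = 880.
This is a case-control study: participants were sampled on outcome status, so risks in the source population cannot be estimated directly — relative risk is not valid here. The odds ratio is the appropriate measure.
OR = (a·d)/(b·c) = (628 × 880) / (349 × 863) = 552640 / 301187 = 1.83487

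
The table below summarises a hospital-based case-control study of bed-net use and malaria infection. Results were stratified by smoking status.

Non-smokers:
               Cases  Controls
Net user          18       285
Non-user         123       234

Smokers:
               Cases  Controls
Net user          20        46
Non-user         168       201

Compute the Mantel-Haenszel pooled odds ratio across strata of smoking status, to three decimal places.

OR_MH = Σ(aᵢdᵢ/nᵢ) / Σ(bᵢcᵢ/nᵢ), where nᵢ is the stratum total.
Stratum 1 (Non-smokers): n = 660; a·d/n = 18·234/660 = 6.3818; b·c/n = 285·123/660 = 53.1136
Stratum 2 (Smokers): n = 435; a·d/n = 20·201/435 = 9.2414; b·c/n = 46·168/435 = 17.7655
OR_MH = (6.3818 + 9.2414) / (53.1136 + 17.7655) = 15.6232 / 70.8792 = 0.22042

0.220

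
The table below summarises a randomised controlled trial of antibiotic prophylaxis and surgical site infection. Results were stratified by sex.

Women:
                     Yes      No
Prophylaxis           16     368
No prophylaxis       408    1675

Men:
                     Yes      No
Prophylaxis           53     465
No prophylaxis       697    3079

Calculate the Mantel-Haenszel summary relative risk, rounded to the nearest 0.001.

0.407

RR_MH = Σ(aᵢ·n₀ᵢ/nᵢ) / Σ(cᵢ·n₁ᵢ/nᵢ), with n₁ᵢ = aᵢ+bᵢ (exposed), n₀ᵢ = cᵢ+dᵢ (unexposed), nᵢ = n₁ᵢ+n₀ᵢ.
Stratum 1 (Women): n₁ = 384, n₀ = 2083, n = 2467; a·n₀/n = 16·2083/2467 = 13.5095; c·n₁/n = 408·384/2467 = 63.5071
Stratum 2 (Men): n₁ = 518, n₀ = 3776, n = 4294; a·n₀/n = 53·3776/4294 = 46.6064; c·n₁/n = 697·518/4294 = 84.0815
RR_MH = (13.5095 + 46.6064) / (63.5071 + 84.0815) = 60.1160 / 147.5886 = 0.40732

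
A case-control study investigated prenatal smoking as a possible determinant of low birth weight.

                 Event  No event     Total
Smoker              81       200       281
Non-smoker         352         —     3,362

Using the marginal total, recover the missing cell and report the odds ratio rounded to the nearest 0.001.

3.463

The missing cell is in the unexposed row: 3362 − 352 = 3010.
So a = 81, b = 200, c = 352, d = 3010.
OR = (a·d)/(b·c) = (81 × 3010) / (200 × 352) = 243810 / 70400 = 3.46321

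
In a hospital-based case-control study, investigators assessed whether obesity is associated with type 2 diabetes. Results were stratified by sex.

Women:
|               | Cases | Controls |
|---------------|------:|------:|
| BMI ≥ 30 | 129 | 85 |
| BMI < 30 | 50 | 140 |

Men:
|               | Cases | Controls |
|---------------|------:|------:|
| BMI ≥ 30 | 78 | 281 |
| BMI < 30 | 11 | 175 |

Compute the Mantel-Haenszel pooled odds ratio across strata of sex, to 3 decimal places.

OR_MH = Σ(aᵢdᵢ/nᵢ) / Σ(bᵢcᵢ/nᵢ), where nᵢ is the stratum total.
Stratum 1 (Women): n = 404; a·d/n = 129·140/404 = 44.7030; b·c/n = 85·50/404 = 10.5198
Stratum 2 (Men): n = 545; a·d/n = 78·175/545 = 25.0459; b·c/n = 281·11/545 = 5.6716
OR_MH = (44.7030 + 25.0459) / (10.5198 + 5.6716) = 69.7488 / 16.1914 = 4.30778

4.308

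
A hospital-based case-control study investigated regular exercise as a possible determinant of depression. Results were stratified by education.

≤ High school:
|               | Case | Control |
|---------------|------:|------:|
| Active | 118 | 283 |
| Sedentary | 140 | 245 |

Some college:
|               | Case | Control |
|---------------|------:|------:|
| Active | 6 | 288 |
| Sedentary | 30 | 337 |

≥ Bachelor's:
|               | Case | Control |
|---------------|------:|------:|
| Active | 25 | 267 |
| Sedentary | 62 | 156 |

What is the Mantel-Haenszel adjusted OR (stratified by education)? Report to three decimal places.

0.495

OR_MH = Σ(aᵢdᵢ/nᵢ) / Σ(bᵢcᵢ/nᵢ), where nᵢ is the stratum total.
Stratum 1 (≤ High school): n = 786; a·d/n = 118·245/786 = 36.7812; b·c/n = 283·140/786 = 50.4071
Stratum 2 (Some college): n = 661; a·d/n = 6·337/661 = 3.0590; b·c/n = 288·30/661 = 13.0711
Stratum 3 (≥ Bachelor's): n = 510; a·d/n = 25·156/510 = 7.6471; b·c/n = 267·62/510 = 32.4588
OR_MH = (36.7812 + 3.0590 + 7.6471) / (50.4071 + 13.0711 + 32.4588) = 47.4872 / 95.9371 = 0.49498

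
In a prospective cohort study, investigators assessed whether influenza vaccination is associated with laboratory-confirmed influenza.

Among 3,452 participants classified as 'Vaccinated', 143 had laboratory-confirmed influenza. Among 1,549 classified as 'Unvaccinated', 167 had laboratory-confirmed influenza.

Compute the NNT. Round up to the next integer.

16

Risk in treated group = 143/3452 = 0.04143; risk in control = 167/1549 = 0.10781.
Absolute risk reduction = 0.10781 − 0.04143 = 0.06639
NNT = 1 / ARR = 1 / 0.06639 = 15.063 → round up → 16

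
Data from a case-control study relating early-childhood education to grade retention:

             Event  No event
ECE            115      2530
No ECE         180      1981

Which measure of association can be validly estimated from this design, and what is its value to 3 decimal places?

0.500

Cells: a = 115, b = 2530, c = 180, d = 1981.
This is a case-control study: participants were sampled on outcome status, so risks in the source population cannot be estimated directly — relative risk is not valid here. The odds ratio is the appropriate measure.
OR = (a·d)/(b·c) = (115 × 1981) / (2530 × 180) = 227815 / 455400 = 0.50025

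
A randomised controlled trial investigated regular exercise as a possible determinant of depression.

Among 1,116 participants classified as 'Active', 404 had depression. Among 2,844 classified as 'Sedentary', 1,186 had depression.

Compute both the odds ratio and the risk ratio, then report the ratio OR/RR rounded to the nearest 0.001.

0.914

From the description: a = 404, b = 712, c = 1186, d = 1658.
OR = (404·1658)/(712·1186) = 669832/844432 = 0.79323
Risk in exposed = 404/1116 = 0.36201; risk in unexposed = 1186/2844 = 0.41702; RR = 0.86808
OR/RR = 0.79323 / 0.86808 = 0.91377
The outcome is not rare, so the OR lies further from 1 than the RR.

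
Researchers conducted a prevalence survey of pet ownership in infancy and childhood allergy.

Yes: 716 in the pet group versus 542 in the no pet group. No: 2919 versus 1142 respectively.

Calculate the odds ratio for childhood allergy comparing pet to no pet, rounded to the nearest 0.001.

0.517

From the description: a = 716, b = 2919, c = 542, d = 1142.
OR = (a·d)/(b·c) = (716 × 1142) / (2919 × 542) = 817672 / 1582098 = 0.51683
Exposure is associated with lower odds of childhood allergy (OR = 0.52 < 1).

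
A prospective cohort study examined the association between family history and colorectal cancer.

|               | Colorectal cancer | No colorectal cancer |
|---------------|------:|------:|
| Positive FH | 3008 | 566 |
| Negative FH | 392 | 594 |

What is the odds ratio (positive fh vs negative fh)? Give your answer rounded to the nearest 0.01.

8.05

Cells: a = 3008, b = 566, c = 392, d = 594.
OR = (a·d)/(b·c) = (3008 × 594) / (566 × 392) = 1786752 / 221872 = 8.05308
The odds of colorectal cancer are about 8.05 times as high in the positive fh group.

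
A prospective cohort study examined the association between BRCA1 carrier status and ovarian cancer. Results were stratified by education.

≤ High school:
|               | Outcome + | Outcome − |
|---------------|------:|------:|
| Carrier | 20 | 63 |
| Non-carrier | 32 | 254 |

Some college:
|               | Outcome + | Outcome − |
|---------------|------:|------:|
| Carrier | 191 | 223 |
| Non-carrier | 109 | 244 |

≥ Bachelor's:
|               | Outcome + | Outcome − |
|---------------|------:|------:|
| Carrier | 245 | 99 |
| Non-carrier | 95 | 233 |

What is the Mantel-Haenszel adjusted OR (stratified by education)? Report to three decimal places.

3.118

OR_MH = Σ(aᵢdᵢ/nᵢ) / Σ(bᵢcᵢ/nᵢ), where nᵢ is the stratum total.
Stratum 1 (≤ High school): n = 369; a·d/n = 20·254/369 = 13.7669; b·c/n = 63·32/369 = 5.4634
Stratum 2 (Some college): n = 767; a·d/n = 191·244/767 = 60.7614; b·c/n = 223·109/767 = 31.6910
Stratum 3 (≥ Bachelor's): n = 672; a·d/n = 245·233/672 = 84.9479; b·c/n = 99·95/672 = 13.9955
OR_MH = (13.7669 + 60.7614 + 84.9479) / (5.4634 + 31.6910 + 13.9955) = 159.4763 / 51.1500 = 3.11782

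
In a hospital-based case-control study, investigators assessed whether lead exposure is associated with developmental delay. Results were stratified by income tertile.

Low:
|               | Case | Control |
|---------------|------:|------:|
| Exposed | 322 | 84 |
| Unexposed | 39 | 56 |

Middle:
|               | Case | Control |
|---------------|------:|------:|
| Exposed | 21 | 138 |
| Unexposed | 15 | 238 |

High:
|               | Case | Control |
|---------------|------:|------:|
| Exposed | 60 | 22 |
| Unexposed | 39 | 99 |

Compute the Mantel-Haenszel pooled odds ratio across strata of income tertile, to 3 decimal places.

OR_MH = Σ(aᵢdᵢ/nᵢ) / Σ(bᵢcᵢ/nᵢ), where nᵢ is the stratum total.
Stratum 1 (Low): n = 501; a·d/n = 322·56/501 = 35.9920; b·c/n = 84·39/501 = 6.5389
Stratum 2 (Middle): n = 412; a·d/n = 21·238/412 = 12.1311; b·c/n = 138·15/412 = 5.0243
Stratum 3 (High): n = 220; a·d/n = 60·99/220 = 27.0000; b·c/n = 22·39/220 = 3.9000
OR_MH = (35.9920 + 12.1311 + 27.0000) / (6.5389 + 5.0243 + 3.9000) = 75.1231 / 15.4632 = 4.85819

4.858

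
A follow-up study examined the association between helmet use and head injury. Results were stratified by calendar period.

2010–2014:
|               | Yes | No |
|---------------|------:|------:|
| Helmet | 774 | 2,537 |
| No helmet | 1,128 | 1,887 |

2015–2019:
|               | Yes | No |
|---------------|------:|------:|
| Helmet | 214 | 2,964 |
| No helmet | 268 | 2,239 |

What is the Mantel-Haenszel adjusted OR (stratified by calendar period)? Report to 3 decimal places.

0.532

OR_MH = Σ(aᵢdᵢ/nᵢ) / Σ(bᵢcᵢ/nᵢ), where nᵢ is the stratum total.
Stratum 1 (2010–2014): n = 6326; a·d/n = 774·1887/6326 = 230.8786; b·c/n = 2537·1128/6326 = 452.3769
Stratum 2 (2015–2019): n = 5685; a·d/n = 214·2239/5685 = 84.2825; b·c/n = 2964·268/5685 = 139.7277
OR_MH = (230.8786 + 84.2825) / (452.3769 + 139.7277) = 315.1611 / 592.1046 = 0.53227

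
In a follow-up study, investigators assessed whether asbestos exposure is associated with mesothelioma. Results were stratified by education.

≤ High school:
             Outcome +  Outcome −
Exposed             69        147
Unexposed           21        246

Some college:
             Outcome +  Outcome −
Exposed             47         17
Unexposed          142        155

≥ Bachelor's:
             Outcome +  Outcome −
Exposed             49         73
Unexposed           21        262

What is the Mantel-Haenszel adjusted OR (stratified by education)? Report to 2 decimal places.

5.16

OR_MH = Σ(aᵢdᵢ/nᵢ) / Σ(bᵢcᵢ/nᵢ), where nᵢ is the stratum total.
Stratum 1 (≤ High school): n = 483; a·d/n = 69·246/483 = 35.1429; b·c/n = 147·21/483 = 6.3913
Stratum 2 (Some college): n = 361; a·d/n = 47·155/361 = 20.1801; b·c/n = 17·142/361 = 6.6870
Stratum 3 (≥ Bachelor's): n = 405; a·d/n = 49·262/405 = 31.6988; b·c/n = 73·21/405 = 3.7852
OR_MH = (35.1429 + 20.1801 + 31.6988) / (6.3913 + 6.6870 + 3.7852) = 87.0217 / 16.8635 = 5.16037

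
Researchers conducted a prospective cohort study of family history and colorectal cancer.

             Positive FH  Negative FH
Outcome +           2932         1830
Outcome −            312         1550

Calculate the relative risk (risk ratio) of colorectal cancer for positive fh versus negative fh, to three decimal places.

1.669

Reading the table with exposure as columns: a = 2932 (Positive FH, case), b = 312 (Positive FH, non-case), c = 1830 (Negative FH, case), d = 1550.
Risk in exposed = 2932/3244 = 0.90382; risk in unexposed = 1830/3380 = 0.54142.
RR = 0.90382 / 0.54142 = 1.66936
The risk among the exposed is 1.67 times that among the unexposed.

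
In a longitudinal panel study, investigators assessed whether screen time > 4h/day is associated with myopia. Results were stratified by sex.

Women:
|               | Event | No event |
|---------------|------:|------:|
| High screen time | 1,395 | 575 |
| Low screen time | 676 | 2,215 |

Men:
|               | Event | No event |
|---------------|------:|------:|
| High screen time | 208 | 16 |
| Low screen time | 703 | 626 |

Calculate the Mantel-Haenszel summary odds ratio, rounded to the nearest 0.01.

OR_MH = Σ(aᵢdᵢ/nᵢ) / Σ(bᵢcᵢ/nᵢ), where nᵢ is the stratum total.
Stratum 1 (Women): n = 4861; a·d/n = 1395·2215/4861 = 635.6562; b·c/n = 575·676/4861 = 79.9630
Stratum 2 (Men): n = 1553; a·d/n = 208·626/1553 = 83.8429; b·c/n = 16·703/1553 = 7.2428
OR_MH = (635.6562 + 83.8429) / (79.9630 + 7.2428) = 719.4991 / 87.2057 = 8.25059

8.25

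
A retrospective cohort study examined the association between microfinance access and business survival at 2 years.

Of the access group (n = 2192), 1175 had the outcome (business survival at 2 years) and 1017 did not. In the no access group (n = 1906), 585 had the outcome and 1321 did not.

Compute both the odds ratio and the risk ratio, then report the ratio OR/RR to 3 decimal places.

1.494

From the description: a = 1175, b = 1017, c = 585, d = 1321.
OR = (1175·1321)/(1017·585) = 1552175/594945 = 2.60894
Risk in exposed = 1175/2192 = 0.53604; risk in unexposed = 585/1906 = 0.30693; RR = 1.74648
OR/RR = 2.60894 / 1.74648 = 1.49382
The outcome is not rare, so the OR lies further from 1 than the RR.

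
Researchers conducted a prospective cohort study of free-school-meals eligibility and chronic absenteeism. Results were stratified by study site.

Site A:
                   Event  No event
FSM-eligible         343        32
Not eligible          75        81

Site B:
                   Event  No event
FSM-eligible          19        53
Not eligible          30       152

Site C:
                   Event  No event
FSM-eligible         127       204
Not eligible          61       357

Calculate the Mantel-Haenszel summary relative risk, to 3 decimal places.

RR_MH = Σ(aᵢ·n₀ᵢ/nᵢ) / Σ(cᵢ·n₁ᵢ/nᵢ), with n₁ᵢ = aᵢ+bᵢ (exposed), n₀ᵢ = cᵢ+dᵢ (unexposed), nᵢ = n₁ᵢ+n₀ᵢ.
Stratum 1 (Site A): n₁ = 375, n₀ = 156, n = 531; a·n₀/n = 343·156/531 = 100.7684; c·n₁/n = 75·375/531 = 52.9661
Stratum 2 (Site B): n₁ = 72, n₀ = 182, n = 254; a·n₀/n = 19·182/254 = 13.6142; c·n₁/n = 30·72/254 = 8.5039
Stratum 3 (Site C): n₁ = 331, n₀ = 418, n = 749; a·n₀/n = 127·418/749 = 70.8758; c·n₁/n = 61·331/749 = 26.9573
RR_MH = (100.7684 + 13.6142 + 70.8758) / (52.9661 + 8.5039 + 26.9573) = 185.2584 / 88.4273 = 2.09504

2.095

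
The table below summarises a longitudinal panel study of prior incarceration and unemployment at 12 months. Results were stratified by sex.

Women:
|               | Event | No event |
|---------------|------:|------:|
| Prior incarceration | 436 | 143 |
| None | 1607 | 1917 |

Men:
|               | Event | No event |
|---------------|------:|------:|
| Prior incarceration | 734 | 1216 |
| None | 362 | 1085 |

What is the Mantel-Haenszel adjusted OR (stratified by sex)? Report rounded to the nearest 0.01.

OR_MH = Σ(aᵢdᵢ/nᵢ) / Σ(bᵢcᵢ/nᵢ), where nᵢ is the stratum total.
Stratum 1 (Women): n = 4103; a·d/n = 436·1917/4103 = 203.7075; b·c/n = 143·1607/4103 = 56.0080
Stratum 2 (Men): n = 3397; a·d/n = 734·1085/3397 = 234.4392; b·c/n = 1216·362/3397 = 129.5826
OR_MH = (203.7075 + 234.4392) / (56.0080 + 129.5826) = 438.1467 / 185.5906 = 2.36082

2.36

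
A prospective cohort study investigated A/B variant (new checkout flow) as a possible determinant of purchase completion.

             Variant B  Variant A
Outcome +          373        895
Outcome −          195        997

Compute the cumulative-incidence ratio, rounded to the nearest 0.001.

1.388

Reading the table with exposure as columns: a = 373 (Variant B, case), b = 195 (Variant B, non-case), c = 895 (Variant A, case), d = 997.
Risk in exposed = 373/568 = 0.65669; risk in unexposed = 895/1892 = 0.47304.
RR = 0.65669 / 0.47304 = 1.38822
The risk among the exposed is 1.39 times that among the unexposed.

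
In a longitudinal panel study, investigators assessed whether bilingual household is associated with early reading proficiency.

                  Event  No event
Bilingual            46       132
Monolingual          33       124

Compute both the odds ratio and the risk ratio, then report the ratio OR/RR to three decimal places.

Cells: a = 46, b = 132, c = 33, d = 124.
OR = (46·124)/(132·33) = 5704/4356 = 1.30946
Risk in exposed = 46/178 = 0.25843; risk in unexposed = 33/157 = 0.21019; RR = 1.22949
OR/RR = 1.30946 / 1.22949 = 1.06505
The outcome is not rare, so the OR lies further from 1 than the RR.

1.065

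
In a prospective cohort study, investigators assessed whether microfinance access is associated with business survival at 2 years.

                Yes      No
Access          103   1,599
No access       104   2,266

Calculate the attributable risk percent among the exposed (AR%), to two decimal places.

Cells: a = 103, b = 1599, c = 104, d = 2266.
Risk in exposed = 103/1702 = 0.06052; risk in unexposed = 104/2370 = 0.04388.
RR = 0.06052/0.04388 = 1.37909
AR% = (RR − 1)/RR × 100 = (1.37909 − 1)/1.37909 × 100 = 27.4884%

27.49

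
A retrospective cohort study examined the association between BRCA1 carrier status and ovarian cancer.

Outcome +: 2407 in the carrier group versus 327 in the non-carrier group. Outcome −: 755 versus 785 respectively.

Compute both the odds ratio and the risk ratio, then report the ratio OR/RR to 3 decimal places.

2.957

From the description: a = 2407, b = 755, c = 327, d = 785.
OR = (2407·785)/(755·327) = 1889495/246885 = 7.65334
Risk in exposed = 2407/3162 = 0.76123; risk in unexposed = 327/1112 = 0.29406; RR = 2.58864
OR/RR = 7.65334 / 2.58864 = 2.95651
The outcome is not rare, so the OR lies further from 1 than the RR.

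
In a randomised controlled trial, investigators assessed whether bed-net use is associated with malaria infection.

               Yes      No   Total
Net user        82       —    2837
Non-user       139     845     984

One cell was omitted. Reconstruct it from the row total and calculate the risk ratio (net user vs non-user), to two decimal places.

0.20

The missing cell is in the exposed row: 2837 − 82 = 2755.
So a = 82, b = 2755, c = 139, d = 845.
RR = [a/(a+b)] / [c/(c+d)] = (82/2837) / (139/984) = 0.02890/0.14126 = 0.20461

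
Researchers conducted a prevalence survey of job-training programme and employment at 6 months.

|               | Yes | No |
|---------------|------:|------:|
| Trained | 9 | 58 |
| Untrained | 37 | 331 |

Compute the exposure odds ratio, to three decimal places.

Cells: a = 9, b = 58, c = 37, d = 331.
OR = (a·d)/(b·c) = (9 × 331) / (58 × 37) = 2979 / 2146 = 1.38816
The odds of employment at 6 months are about 1.39 times as high in the trained group.

1.388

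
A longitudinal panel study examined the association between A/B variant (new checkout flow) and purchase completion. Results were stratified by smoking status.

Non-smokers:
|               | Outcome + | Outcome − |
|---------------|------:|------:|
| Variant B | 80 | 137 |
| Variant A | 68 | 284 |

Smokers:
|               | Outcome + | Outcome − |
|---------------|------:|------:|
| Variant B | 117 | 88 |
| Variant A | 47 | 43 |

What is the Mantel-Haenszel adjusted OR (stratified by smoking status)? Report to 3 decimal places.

OR_MH = Σ(aᵢdᵢ/nᵢ) / Σ(bᵢcᵢ/nᵢ), where nᵢ is the stratum total.
Stratum 1 (Non-smokers): n = 569; a·d/n = 80·284/569 = 39.9297; b·c/n = 137·68/569 = 16.3726
Stratum 2 (Smokers): n = 295; a·d/n = 117·43/295 = 17.0542; b·c/n = 88·47/295 = 14.0203
OR_MH = (39.9297 + 17.0542) / (16.3726 + 14.0203) = 56.9839 / 30.3929 = 1.87491

1.875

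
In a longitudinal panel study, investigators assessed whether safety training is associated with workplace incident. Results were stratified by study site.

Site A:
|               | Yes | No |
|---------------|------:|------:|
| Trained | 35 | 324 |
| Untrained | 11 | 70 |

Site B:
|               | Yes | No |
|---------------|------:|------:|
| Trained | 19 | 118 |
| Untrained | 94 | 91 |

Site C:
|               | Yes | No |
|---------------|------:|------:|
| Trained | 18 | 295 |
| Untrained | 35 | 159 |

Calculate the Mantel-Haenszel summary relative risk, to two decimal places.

RR_MH = Σ(aᵢ·n₀ᵢ/nᵢ) / Σ(cᵢ·n₁ᵢ/nᵢ), with n₁ᵢ = aᵢ+bᵢ (exposed), n₀ᵢ = cᵢ+dᵢ (unexposed), nᵢ = n₁ᵢ+n₀ᵢ.
Stratum 1 (Site A): n₁ = 359, n₀ = 81, n = 440; a·n₀/n = 35·81/440 = 6.4432; c·n₁/n = 11·359/440 = 8.9750
Stratum 2 (Site B): n₁ = 137, n₀ = 185, n = 322; a·n₀/n = 19·185/322 = 10.9161; c·n₁/n = 94·137/322 = 39.9938
Stratum 3 (Site C): n₁ = 313, n₀ = 194, n = 507; a·n₀/n = 18·194/507 = 6.8876; c·n₁/n = 35·313/507 = 21.6075
RR_MH = (6.4432 + 10.9161 + 6.8876) / (8.9750 + 39.9938 + 21.6075) = 24.2469 / 70.5763 = 0.34356

0.34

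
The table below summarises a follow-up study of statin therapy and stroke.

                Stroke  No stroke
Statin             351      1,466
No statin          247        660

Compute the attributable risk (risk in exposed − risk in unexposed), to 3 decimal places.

-0.079

Cells: a = 351, b = 1466, c = 247, d = 660.
Risk in exposed = 351/1817 = 0.193176; risk in unexposed = 247/907 = 0.272326.
Risk difference = 0.193176 − 0.272326 = -0.079151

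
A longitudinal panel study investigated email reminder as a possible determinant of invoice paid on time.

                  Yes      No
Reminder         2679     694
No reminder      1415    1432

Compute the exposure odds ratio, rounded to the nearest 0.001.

3.907

Cells: a = 2679, b = 694, c = 1415, d = 1432.
OR = (a·d)/(b·c) = (2679 × 1432) / (694 × 1415) = 3836328 / 982010 = 3.90661
The odds of invoice paid on time are about 3.91 times as high in the reminder group.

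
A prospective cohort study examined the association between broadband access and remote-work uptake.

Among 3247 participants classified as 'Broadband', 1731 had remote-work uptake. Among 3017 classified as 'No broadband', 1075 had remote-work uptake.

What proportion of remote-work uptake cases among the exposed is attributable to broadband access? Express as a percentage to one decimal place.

33.2

From the description: a = 1731, b = 1516, c = 1075, d = 1942.
Risk in exposed = 1731/3247 = 0.53311; risk in unexposed = 1075/3017 = 0.35631.
RR = 0.53311/0.35631 = 1.49617
AR% = (RR − 1)/RR × 100 = (1.49617 − 1)/1.49617 × 100 = 33.1628%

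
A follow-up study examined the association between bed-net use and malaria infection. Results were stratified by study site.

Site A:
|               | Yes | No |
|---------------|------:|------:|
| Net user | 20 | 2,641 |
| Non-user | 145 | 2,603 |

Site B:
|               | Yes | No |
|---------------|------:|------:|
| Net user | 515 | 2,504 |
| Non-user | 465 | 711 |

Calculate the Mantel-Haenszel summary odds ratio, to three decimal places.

OR_MH = Σ(aᵢdᵢ/nᵢ) / Σ(bᵢcᵢ/nᵢ), where nᵢ is the stratum total.
Stratum 1 (Site A): n = 5409; a·d/n = 20·2603/5409 = 9.6247; b·c/n = 2641·145/5409 = 70.7977
Stratum 2 (Site B): n = 4195; a·d/n = 515·711/4195 = 87.2861; b·c/n = 2504·465/4195 = 277.5590
OR_MH = (9.6247 + 87.2861) / (70.7977 + 277.5590) = 96.9108 / 348.3567 = 0.27819

0.278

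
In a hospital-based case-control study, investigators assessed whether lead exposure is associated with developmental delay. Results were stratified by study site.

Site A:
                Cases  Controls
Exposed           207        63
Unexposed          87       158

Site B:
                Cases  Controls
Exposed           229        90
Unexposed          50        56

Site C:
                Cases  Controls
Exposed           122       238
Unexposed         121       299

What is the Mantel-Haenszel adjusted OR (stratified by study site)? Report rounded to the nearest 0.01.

2.42

OR_MH = Σ(aᵢdᵢ/nᵢ) / Σ(bᵢcᵢ/nᵢ), where nᵢ is the stratum total.
Stratum 1 (Site A): n = 515; a·d/n = 207·158/515 = 63.5068; b·c/n = 63·87/515 = 10.6427
Stratum 2 (Site B): n = 425; a·d/n = 229·56/425 = 30.1741; b·c/n = 90·50/425 = 10.5882
Stratum 3 (Site C): n = 780; a·d/n = 122·299/780 = 46.7667; b·c/n = 238·121/780 = 36.9205
OR_MH = (63.5068 + 30.1741 + 46.7667) / (10.6427 + 10.5882 + 36.9205) = 140.4476 / 58.1515 = 2.41520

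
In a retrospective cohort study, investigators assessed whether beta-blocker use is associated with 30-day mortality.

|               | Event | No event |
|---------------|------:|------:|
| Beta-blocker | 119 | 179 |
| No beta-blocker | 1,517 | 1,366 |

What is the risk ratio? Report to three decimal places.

0.759

Cells: a = 119, b = 179, c = 1517, d = 1366.
Risk in exposed = 119/298 = 0.39933; risk in unexposed = 1517/2883 = 0.52619.
RR = 0.39933 / 0.52619 = 0.75891
The risk is 24% lower among the exposed than among the unexposed.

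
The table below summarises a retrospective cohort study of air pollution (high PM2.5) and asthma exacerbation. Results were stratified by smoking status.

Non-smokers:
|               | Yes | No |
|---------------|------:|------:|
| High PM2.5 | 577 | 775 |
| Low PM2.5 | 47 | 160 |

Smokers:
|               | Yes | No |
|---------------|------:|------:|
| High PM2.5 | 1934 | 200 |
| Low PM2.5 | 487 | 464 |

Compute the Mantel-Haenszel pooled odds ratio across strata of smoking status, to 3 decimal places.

6.373

OR_MH = Σ(aᵢdᵢ/nᵢ) / Σ(bᵢcᵢ/nᵢ), where nᵢ is the stratum total.
Stratum 1 (Non-smokers): n = 1559; a·d/n = 577·160/1559 = 59.2174; b·c/n = 775·47/1559 = 23.3643
Stratum 2 (Smokers): n = 3085; a·d/n = 1934·464/3085 = 290.8836; b·c/n = 200·487/3085 = 31.5721
OR_MH = (59.2174 + 290.8836) / (23.3643 + 31.5721) = 350.1011 / 54.9365 = 6.37284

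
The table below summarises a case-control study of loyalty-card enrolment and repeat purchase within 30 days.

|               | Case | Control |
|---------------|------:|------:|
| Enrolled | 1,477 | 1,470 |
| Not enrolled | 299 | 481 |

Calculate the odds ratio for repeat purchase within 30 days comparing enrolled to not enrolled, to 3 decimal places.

Cells: a = 1477, b = 1470, c = 299, d = 481.
OR = (a·d)/(b·c) = (1477 × 481) / (1470 × 299) = 710437 / 439530 = 1.61636
The odds of repeat purchase within 30 days are about 1.62 times as high in the enrolled group.

1.616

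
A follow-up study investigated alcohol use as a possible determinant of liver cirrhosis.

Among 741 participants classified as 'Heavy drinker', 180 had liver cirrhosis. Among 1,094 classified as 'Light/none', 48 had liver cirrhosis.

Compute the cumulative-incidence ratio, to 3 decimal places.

From the description: a = 180, b = 561, c = 48, d = 1046.
Risk in exposed = 180/741 = 0.24291; risk in unexposed = 48/1094 = 0.04388.
RR = 0.24291 / 0.04388 = 5.53644
The risk among the exposed is 5.54 times that among the unexposed.

5.536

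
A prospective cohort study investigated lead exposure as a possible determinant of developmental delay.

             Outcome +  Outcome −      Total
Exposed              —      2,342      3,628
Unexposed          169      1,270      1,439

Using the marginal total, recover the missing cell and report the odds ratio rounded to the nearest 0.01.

The missing cell is in the exposed row: 3628 − 2342 = 1286.
So a = 1286, b = 2342, c = 169, d = 1270.
OR = (a·d)/(b·c) = (1286 × 1270) / (2342 × 169) = 1633220 / 395798 = 4.12640

4.13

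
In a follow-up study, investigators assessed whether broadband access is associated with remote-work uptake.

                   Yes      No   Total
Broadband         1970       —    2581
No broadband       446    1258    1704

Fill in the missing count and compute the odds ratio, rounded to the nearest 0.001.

9.094

The missing cell is in the exposed row: 2581 − 1970 = 611.
So a = 1970, b = 611, c = 446, d = 1258.
OR = (a·d)/(b·c) = (1970 × 1258) / (611 × 446) = 2478260 / 272506 = 9.09433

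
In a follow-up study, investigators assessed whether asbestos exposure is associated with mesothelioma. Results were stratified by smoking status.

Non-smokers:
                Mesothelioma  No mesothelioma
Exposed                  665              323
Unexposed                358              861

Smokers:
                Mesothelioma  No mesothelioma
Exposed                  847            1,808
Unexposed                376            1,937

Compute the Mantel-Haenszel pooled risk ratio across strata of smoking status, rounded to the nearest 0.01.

2.11

RR_MH = Σ(aᵢ·n₀ᵢ/nᵢ) / Σ(cᵢ·n₁ᵢ/nᵢ), with n₁ᵢ = aᵢ+bᵢ (exposed), n₀ᵢ = cᵢ+dᵢ (unexposed), nᵢ = n₁ᵢ+n₀ᵢ.
Stratum 1 (Non-smokers): n₁ = 988, n₀ = 1219, n = 2207; a·n₀/n = 665·1219/2207 = 367.3018; c·n₁/n = 358·988/2207 = 160.2646
Stratum 2 (Smokers): n₁ = 2655, n₀ = 2313, n = 4968; a·n₀/n = 847·2313/4968 = 394.3460; c·n₁/n = 376·2655/4968 = 200.9420
RR_MH = (367.3018 + 394.3460) / (160.2646 + 200.9420) = 761.6478 / 361.2066 = 2.10862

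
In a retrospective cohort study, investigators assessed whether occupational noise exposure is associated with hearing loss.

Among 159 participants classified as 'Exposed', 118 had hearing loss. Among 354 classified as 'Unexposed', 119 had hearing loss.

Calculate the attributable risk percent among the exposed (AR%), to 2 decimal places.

From the description: a = 118, b = 41, c = 119, d = 235.
Risk in exposed = 118/159 = 0.74214; risk in unexposed = 119/354 = 0.33616.
RR = 0.74214/0.33616 = 2.20771
AR% = (RR − 1)/RR × 100 = (2.20771 − 1)/2.20771 × 100 = 54.7041%

54.70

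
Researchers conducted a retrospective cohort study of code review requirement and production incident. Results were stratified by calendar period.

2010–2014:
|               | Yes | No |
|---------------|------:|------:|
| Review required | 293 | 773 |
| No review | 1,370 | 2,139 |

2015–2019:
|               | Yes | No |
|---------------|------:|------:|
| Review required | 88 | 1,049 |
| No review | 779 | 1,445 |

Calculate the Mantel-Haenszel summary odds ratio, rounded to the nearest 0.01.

OR_MH = Σ(aᵢdᵢ/nᵢ) / Σ(bᵢcᵢ/nᵢ), where nᵢ is the stratum total.
Stratum 1 (2010–2014): n = 4575; a·d/n = 293·2139/4575 = 136.9895; b·c/n = 773·1370/4575 = 231.4776
Stratum 2 (2015–2019): n = 3361; a·d/n = 88·1445/3361 = 37.8340; b·c/n = 1049·779/3361 = 243.1333
OR_MH = (136.9895 + 37.8340) / (231.4776 + 243.1333) = 174.8235 / 474.6109 = 0.36835

0.37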